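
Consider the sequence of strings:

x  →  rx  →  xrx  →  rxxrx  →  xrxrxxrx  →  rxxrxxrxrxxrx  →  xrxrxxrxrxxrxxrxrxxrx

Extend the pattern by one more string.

From term 3 onward, concatenate the second-to-last term with the last: x·rx = xrx, rx·xrx = rxxrx, …
Continuing: rxxrxxrxrxxrx · xrxrxxrxrxxrxxrxrxxrx gives term 8.

rxxrxxrxrxxrxxrxrxxrxrxxrxxrxrxxrx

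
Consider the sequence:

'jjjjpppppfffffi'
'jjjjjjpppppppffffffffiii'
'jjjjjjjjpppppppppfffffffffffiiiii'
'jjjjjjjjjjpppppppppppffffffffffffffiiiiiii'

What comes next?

jjjjjjjjjjjjpppppppppppppfffffffffffffffffiiiiiiiii

Reading off run lengths: j runs 4, 6, 8, 10; p runs 5, 7, 9, 11; f runs 5, 8, 11, 14; i runs 1, 3, 5, 7 — each is linear in n (n = 1, 2, …).
At n = 5 the blocks have lengths 12, 13, 17, 9.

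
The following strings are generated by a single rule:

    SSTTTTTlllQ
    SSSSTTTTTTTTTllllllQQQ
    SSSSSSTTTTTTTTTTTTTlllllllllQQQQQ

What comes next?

SSSSSSSSTTTTTTTTTTTTTTTTTllllllllllllQQQQQQQ

The n-th term is 2n S's then 4n+1 T's then 3n l's then 2n-1 Q's (n = 1, 2, …).
At n = 4 the blocks have lengths 8, 17, 12, 7.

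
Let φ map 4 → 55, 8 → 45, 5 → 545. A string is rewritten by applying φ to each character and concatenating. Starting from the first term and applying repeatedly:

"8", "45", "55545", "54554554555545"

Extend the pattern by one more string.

φ(54554554555545) expands symbol-by-symbol to 545 55 545 545 55 545 545 55 545 545 545 545 55 545; joining the 14 pieces gives the next term.

54555545545555455455554554554554555545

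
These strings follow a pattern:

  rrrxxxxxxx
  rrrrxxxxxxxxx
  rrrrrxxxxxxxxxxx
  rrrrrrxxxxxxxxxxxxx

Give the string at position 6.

rrrrrrrrxxxxxxxxxxxxxxxxx

Each string has the form r^{n} x^{2n+1}, where the shown terms are n = 3, 4, 5, 6.
For term 6, n = 8, so the run lengths are 8, 17.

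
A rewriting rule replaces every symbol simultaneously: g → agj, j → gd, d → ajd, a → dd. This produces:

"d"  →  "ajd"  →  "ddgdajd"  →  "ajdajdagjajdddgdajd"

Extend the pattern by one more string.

Replace each of the 19 characters of ajdajdagjajdddgdajd in place — dd gd ajd dd gd ajd dd agj gd dd gd ajd ajd ajd agj ajd dd gd ajd — and concatenate.

ddgdajdddgdajdddagjgdddgdajdajdajdagjajdddgdajd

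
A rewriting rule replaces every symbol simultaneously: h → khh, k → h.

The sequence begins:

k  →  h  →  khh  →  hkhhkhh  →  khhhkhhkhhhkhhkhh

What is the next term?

Rewriting the 17 symbols of khhhkhhkhhhkhhkhh one by one yields h khh khh khh h khh khh h khh khh khh h khh khh h khh khh; concatenated:

hkhhkhhkhhhkhhkhhhkhhkhhkhhhkhhkhhhkhhkhh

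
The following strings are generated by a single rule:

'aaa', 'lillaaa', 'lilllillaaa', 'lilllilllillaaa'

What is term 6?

The strings grow by a fixed prefix lill each time.
From lilllilllillaaa, 2 further steps: lilllilllillaaa → lilllilllilllillaaa → (answer).

lilllilllilllilllillaaa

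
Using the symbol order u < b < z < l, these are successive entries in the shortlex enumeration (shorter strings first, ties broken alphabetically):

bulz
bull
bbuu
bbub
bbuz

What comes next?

Find the rightmost character of bbuz below l, bump it to the next letter, and reset everything to its right to u.

bbul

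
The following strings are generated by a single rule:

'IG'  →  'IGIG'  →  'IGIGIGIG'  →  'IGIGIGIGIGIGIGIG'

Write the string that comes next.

IGIGIGIGIGIGIGIGIGIGIGIGIGIGIGIG

Each string is two copies of the previous one concatenated.
So the next term is two copies of IGIGIGIGIGIGIGIG.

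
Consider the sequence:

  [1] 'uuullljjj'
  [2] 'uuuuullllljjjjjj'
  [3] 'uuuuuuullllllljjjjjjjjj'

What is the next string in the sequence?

uuuuuuuuullllllllljjjjjjjjjjjj

Each string has the form u^{2n+1} l^{2n+1} j^{3n} (n = 1, 2, …).
At n = 4 the blocks have lengths 9, 9, 12.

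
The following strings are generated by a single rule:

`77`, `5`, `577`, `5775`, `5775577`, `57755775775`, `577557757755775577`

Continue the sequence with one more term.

57755775775577557757755775775

Each term (from the third on) is the previous term followed by the one before it: term 3 = 5·77 = 577.
So term 8 is 577557757755775577·57755775775.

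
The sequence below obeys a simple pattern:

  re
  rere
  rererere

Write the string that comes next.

Every step duplicates the string.
So the next term is two copies of rererere.

rererererererere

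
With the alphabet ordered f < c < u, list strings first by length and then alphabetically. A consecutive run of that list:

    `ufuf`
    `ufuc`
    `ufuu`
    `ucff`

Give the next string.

The successor of ucff increments the rightmost position that isn't already u and resets every position after it to f.

ucfc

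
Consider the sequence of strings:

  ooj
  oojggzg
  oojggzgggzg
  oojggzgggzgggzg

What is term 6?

The strings grow by a fixed suffix ggzg each time.
From oojggzgggzgggzg, 2 further steps: oojggzgggzgggzg → oojggzgggzgggzgggzg → (answer).

oojggzgggzgggzgggzgggzg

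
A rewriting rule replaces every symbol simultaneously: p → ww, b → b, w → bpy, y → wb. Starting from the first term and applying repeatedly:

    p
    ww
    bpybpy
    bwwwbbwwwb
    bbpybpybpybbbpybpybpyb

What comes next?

φ(bbpybpybpybbbpybpybpyb) expands symbol-by-symbol to b b ww wb b ww wb b ww wb b b b ww wb b ww wb b ww wb b; joining the 22 pieces gives the next term.

bbwwwbbwwwbbwwwbbbbwwwbbwwwbbwwwbb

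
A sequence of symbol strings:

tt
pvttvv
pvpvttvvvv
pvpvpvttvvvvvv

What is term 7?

pvpvpvpvpvpvttvvvvvvvvvvvv

Each term wraps the previous one in pv on the left and vv on the right.
From pvpvpvttvvvvvv, 3 further steps: pvpvpvttvvvvvv → pvpvpvpvttvvvvvvvv → pvpvpvpvpvttvvvvvvvvvv → (answer).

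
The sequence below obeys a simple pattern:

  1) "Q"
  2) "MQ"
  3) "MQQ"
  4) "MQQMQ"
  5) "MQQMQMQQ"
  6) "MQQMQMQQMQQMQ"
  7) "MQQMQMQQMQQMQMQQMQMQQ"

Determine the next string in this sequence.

MQQMQMQQMQQMQMQQMQMQQMQQMQMQQMQQMQ

From term 3 onward, concatenate the last term with the second-to-last: MQ·Q = MQQ, MQQ·MQ = MQQMQ, …
So term 8 is MQQMQMQQMQQMQMQQMQMQQ·MQQMQMQQMQQMQ.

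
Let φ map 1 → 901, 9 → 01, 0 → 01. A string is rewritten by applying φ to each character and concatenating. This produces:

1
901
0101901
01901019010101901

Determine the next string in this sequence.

φ(01901019010101901) expands symbol-by-symbol to 01 901 01 01 901 01 901 01 01 901 01 901 01 901 01 01 901; joining the 17 pieces gives the next term.

01901010190101901010190101901019010101901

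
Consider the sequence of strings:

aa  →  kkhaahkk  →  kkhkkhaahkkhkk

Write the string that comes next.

Each term wraps the previous one in kkh on the left and hkk on the right.
So the next term is kkh·kkhkkhaahkkhkk·hkk.

kkhkkhkkhaahkkhkkhkk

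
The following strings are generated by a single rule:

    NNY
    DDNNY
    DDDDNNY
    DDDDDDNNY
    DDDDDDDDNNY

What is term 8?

DDDDDDDDDDDDDDNNY

Each term is the previous one with DD prepended.
From DDDDDDDDNNY, 3 further steps: DDDDDDDDNNY → DDDDDDDDDDNNY → DDDDDDDDDDDDNNY → (answer).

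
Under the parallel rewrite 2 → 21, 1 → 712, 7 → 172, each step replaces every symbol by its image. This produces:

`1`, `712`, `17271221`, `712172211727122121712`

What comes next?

1727122171217221217127121722117271221217122171217271221

Applying the rule to each of the 21 symbols of 712172211727122121712 gives the pieces 172 712 21 712 172 21 21 712 712 172 21 172 712 21 21 712 21 712 172 712 21, which concatenate to the answer.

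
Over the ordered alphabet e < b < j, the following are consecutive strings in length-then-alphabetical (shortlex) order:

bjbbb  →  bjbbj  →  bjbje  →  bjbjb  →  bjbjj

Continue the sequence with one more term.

bjjee

The successor of bjbjj increments the rightmost position that isn't already j and resets every position after it to e.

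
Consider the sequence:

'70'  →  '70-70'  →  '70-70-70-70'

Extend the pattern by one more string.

Every step duplicates the string with '-' between the halves.
One more doubling of 70-70-70-70 gives the answer.

70-70-70-70-70-70-70-70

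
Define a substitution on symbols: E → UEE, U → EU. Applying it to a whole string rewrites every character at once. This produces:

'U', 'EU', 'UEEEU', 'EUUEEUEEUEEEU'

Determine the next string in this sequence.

UEEEUEUUEEUEEEUUEEUEEEUUEEUEEUEEEU

φ(EUUEEUEEUEEEU) expands symbol-by-symbol to UEE EU EU UEE UEE EU UEE UEE EU UEE UEE UEE EU; joining the 13 pieces gives the next term.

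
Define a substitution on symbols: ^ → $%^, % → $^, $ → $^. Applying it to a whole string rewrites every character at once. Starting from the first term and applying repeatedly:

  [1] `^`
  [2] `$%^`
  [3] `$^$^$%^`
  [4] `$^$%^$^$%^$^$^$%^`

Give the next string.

Replace each of the 17 characters of $^$%^$^$%^$^$^$%^ in place — $^ $%^ $^ $^ $%^ $^ $%^ $^ $^ $%^ $^ $%^ $^ $%^ $^ $^ $%^ — and concatenate.

$^$%^$^$^$%^$^$%^$^$^$%^$^$%^$^$%^$^$^$%^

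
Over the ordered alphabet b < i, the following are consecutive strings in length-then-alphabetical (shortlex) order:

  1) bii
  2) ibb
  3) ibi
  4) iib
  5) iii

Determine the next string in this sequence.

bbbb

iii is the last string of length 3, so the next is the first of length 4: b repeated 4 times.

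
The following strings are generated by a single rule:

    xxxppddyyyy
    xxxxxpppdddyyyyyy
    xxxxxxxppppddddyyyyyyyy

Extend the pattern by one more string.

Each string has the form x^{2n+1} p^{n+1} d^{n+1} y^{2n+2} (n = 1, 2, …).
Setting n = 4 gives 9, 5, 5, 10 characters in each block.

xxxxxxxxxpppppdddddyyyyyyyyyy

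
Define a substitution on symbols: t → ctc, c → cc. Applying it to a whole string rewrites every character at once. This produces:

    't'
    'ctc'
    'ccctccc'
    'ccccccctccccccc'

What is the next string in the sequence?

Rewriting the 15 symbols of ccccccctccccccc one by one yields cc cc cc cc cc cc cc ctc cc cc cc cc cc cc cc; concatenated:

ccccccccccccccctccccccccccccccc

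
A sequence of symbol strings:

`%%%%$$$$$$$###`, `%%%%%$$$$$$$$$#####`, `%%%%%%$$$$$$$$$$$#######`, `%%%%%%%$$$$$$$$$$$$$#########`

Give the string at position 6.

%%%%%%%%%$$$$$$$$$$$$$$$$$#############

Term n consists of n+2 %'s, followed by 2n+3 $'s, followed by 2n-1 #'s, where the shown terms are n = 2, 3, 4, 5.
Setting n = 7 gives 9, 17, 13 characters in each block.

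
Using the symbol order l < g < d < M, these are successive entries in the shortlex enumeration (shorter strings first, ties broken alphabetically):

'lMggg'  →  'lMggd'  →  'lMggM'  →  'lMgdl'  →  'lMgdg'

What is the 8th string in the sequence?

lMgMl

Continuing the enumeration 3 steps past lMgdg: lMgdg → lMgdd → lMgdM → (answer).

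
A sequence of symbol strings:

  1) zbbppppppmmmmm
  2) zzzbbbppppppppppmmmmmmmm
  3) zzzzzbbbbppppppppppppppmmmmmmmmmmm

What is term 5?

zzzzzzzzzbbbbbbppppppppppppppppppppppmmmmmmmmmmmmmmmmm

The n-th term is 2n-1 z's then n+1 b's then 4n+2 p's then 3n+2 m's (n = 1, 2, …).
Setting n = 5 gives 9, 6, 22, 17 characters in each block.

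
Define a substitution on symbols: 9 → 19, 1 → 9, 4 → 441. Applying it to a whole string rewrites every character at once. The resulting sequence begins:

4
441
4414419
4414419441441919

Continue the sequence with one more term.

44144194414419194414419441441919919

Replace each of the 16 characters of 4414419441441919 in place — 441 441 9 441 441 9 19 441 441 9 441 441 9 19 9 19 — and concatenate.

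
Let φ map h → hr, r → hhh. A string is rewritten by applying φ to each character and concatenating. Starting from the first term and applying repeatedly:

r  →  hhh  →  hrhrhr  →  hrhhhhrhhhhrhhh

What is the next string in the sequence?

hrhhhhrhrhrhrhhhhrhrhrhrhhhhrhrhr

Replace each of the 15 characters of hrhhhhrhhhhrhhh in place — hr hhh hr hr hr hr hhh hr hr hr hr hhh hr hr hr — and concatenate.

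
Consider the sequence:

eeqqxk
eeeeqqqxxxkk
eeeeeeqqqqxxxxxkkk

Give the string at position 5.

eeeeeeeeeeqqqqqqxxxxxxxxxkkkkk

Each string has the form e^{2n} q^{n+1} x^{2n-1} k^{n} (n = 1, 2, …).
At n = 5 the blocks have lengths 10, 6, 9, 5.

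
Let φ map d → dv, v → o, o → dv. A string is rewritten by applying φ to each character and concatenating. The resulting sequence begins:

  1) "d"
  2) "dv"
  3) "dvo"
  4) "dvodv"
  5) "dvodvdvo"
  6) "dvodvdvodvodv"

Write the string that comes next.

Rewriting the 13 symbols of dvodvdvodvodv one by one yields dv o dv dv o dv o dv dv o dv dv o; concatenated:

dvodvdvodvodvdvodvdvo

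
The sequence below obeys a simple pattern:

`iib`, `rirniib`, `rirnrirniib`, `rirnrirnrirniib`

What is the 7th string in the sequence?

Each term is the previous one with rirn prepended.
From rirnrirnrirniib, 3 further steps: rirnrirnrirniib → rirnrirnrirnrirniib → rirnrirnrirnrirnrirniib → (answer).

rirnrirnrirnrirnrirnrirniib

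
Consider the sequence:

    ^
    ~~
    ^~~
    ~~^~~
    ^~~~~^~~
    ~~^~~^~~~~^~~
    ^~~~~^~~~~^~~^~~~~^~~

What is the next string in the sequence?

~~^~~^~~~~^~~^~~~~^~~~~^~~^~~~~^~~

From term 3 onward, concatenate the second-to-last term with the last: ^·~~ = ^~~, ~~·^~~ = ~~^~~, …
So term 8 is ~~^~~^~~~~^~~·^~~~~^~~~~^~~^~~~~^~~.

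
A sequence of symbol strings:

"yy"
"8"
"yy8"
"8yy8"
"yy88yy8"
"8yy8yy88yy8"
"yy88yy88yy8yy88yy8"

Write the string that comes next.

From term 3 onward, concatenate the second-to-last term with the last: yy·8 = yy8, 8·yy8 = 8yy8, …
The next term joins 8yy8yy88yy8 and yy88yy88yy8yy88yy8.

8yy8yy88yy8yy88yy88yy8yy88yy8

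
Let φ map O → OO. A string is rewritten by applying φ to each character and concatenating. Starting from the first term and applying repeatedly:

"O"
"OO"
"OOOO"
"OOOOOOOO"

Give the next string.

OOOOOOOOOOOOOOOO

Expanding OOOOOOOO: O→OO, O→OO, O→OO, O→OO, O→OO, O→OO, O→OO, O→OO. Concatenated: OO OO OO OO OO OO OO OO.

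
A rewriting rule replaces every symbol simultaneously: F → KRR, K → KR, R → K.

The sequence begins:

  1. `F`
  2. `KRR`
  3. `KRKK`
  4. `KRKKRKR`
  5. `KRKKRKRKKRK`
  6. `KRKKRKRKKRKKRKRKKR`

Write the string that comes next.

KRKKRKRKKRKKRKRKKRKRKKRKKRKRK

Replace each of the 18 characters of KRKKRKRKKRKKRKRKKR in place — KR K KR KR K KR K KR KR K KR KR K KR K KR KR K — and concatenate.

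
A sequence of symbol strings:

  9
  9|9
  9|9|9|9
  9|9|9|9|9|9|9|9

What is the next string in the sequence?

Each string is two copies of the previous one joined by '|'.
Doubling 9|9|9|9|9|9|9|9 with '|' between the halves:

9|9|9|9|9|9|9|9|9|9|9|9|9|9|9|9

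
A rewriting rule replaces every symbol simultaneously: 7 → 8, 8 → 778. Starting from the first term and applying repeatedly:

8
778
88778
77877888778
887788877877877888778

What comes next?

Replace each of the 21 characters of 887788877877877888778 in place — 778 778 8 8 778 778 778 8 8 778 8 8 778 8 8 778 778 778 8 8 778 — and concatenate.

7787788877877877888778887788877877877888778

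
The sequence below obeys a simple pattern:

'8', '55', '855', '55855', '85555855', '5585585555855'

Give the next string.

From term 3 onward, concatenate the second-to-last term with the last: 8·55 = 855, 55·855 = 55855, …
The next term joins 85555855 and 5585585555855.

855558555585585555855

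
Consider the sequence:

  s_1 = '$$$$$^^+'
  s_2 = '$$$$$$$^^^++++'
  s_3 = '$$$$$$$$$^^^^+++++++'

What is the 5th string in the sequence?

The n-th term is 2n+3 $'s then n+1 ^'s then 3n-2 +'s (n = 1, 2, …).
For term 5, n = 5, so the run lengths are 13, 6, 13.

$$$$$$$$$$$$$^^^^^^+++++++++++++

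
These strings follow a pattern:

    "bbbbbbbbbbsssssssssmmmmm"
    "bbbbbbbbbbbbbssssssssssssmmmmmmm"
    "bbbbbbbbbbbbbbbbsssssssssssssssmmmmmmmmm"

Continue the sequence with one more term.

bbbbbbbbbbbbbbbbbbbssssssssssssssssssmmmmmmmmmmm

Each string has the form b^{3n+1} s^{3n} m^{2n-1}, where the shown terms are n = 3, 4, 5.
At n = 6 the blocks have lengths 19, 18, 11.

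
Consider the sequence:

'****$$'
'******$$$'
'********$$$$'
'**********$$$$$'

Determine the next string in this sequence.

************$$$$$$

Each string has the form *^{2n} $^{n}, where the shown terms are n = 2, 3, 4, 5.
At n = 6 the blocks have lengths 12, 6.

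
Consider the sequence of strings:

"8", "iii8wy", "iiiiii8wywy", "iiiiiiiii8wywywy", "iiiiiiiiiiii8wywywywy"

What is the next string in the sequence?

iiiiiiiiiiiiiii8wywywywywy

s(k+1) = iii·s(k)·wy, so each term gains iii as a prefix and wy as a suffix.
One more step from iiiiiiiiiiii8wywywywy gives the answer.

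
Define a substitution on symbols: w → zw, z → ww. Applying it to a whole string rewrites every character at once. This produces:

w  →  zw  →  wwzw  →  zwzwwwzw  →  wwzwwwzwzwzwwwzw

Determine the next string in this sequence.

zwzwwwzwzwzwwwzwwwzwwwzwzwzwwwzw

φ(wwzwwwzwzwzwwwzw) expands symbol-by-symbol to zw zw ww zw zw zw ww zw ww zw ww zw zw zw ww zw; joining the 16 pieces gives the next term.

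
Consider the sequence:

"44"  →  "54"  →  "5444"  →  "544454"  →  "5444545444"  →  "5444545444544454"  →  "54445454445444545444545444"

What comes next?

This is a Fibonacci-style word recurrence s(k) = s(k−1)·s(k−2): e.g. 54·44 = 5444.
So term 8 is 54445454445444545444545444·5444545444544454.

544454544454445454445454445444545444544454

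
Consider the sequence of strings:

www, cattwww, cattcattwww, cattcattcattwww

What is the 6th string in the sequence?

Every step adds catt at the front: s(k+1) = catt·s(k).
From cattcattcattwww, 2 further steps: cattcattcattwww → cattcattcattcattwww → (answer).

cattcattcattcattcattwww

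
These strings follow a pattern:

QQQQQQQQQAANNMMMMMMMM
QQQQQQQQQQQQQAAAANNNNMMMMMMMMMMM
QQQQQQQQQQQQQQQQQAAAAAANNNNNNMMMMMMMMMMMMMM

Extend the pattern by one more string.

Each string has the form Q^{4n+1} A^{2n-2} N^{2n-2} M^{3n+2}, where the shown terms are n = 2, 3, 4.
For the next term, n = 5, so the run lengths are 21, 8, 8, 17.

QQQQQQQQQQQQQQQQQQQQQAAAAAAAANNNNNNNNMMMMMMMMMMMMMMMMM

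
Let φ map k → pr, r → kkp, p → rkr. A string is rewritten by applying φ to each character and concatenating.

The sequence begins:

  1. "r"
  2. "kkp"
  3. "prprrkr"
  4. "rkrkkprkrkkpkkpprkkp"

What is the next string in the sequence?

Applying the rule to each of the 20 symbols of rkrkkprkrkkpkkpprkkp gives the pieces kkp pr kkp pr pr rkr kkp pr kkp pr pr rkr pr pr rkr rkr kkp pr pr rkr, which concatenate to the answer.

kkpprkkpprprrkrkkpprkkpprprrkrprprrkrrkrkkpprprrkr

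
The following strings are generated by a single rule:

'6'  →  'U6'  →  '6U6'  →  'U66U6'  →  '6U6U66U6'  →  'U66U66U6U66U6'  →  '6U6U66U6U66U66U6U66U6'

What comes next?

Each term (from the third on) is the two preceding terms concatenated in order: term 3 = 6·U6 = 6U6.
The next term joins U66U66U6U66U6 and 6U6U66U6U66U66U6U66U6.

U66U66U6U66U66U6U66U6U66U66U6U66U6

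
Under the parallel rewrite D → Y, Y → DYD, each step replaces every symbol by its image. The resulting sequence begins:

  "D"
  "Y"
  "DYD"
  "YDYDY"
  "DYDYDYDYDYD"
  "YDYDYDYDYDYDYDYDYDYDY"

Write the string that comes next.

DYDYDYDYDYDYDYDYDYDYDYDYDYDYDYDYDYDYDYDYDYD

φ(YDYDYDYDYDYDYDYDYDYDY) expands symbol-by-symbol to DYD Y DYD Y DYD Y DYD Y DYD Y DYD Y DYD Y DYD Y DYD Y DYD Y DYD; joining the 21 pieces gives the next term.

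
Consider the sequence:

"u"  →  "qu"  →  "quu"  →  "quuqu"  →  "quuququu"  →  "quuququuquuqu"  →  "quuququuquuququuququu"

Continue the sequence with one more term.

quuququuquuququuququuquuququuquuqu

Each term (from the third on) is the previous term followed by the one before it: term 3 = qu·u = quu.
The next term joins quuququuquuququuququu and quuququuquuqu.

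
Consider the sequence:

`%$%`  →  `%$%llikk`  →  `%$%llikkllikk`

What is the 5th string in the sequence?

%$%llikkllikkllikkllikk

The strings grow by a fixed suffix llikk each time.
From %$%llikkllikk, 2 further steps: %$%llikkllikk → %$%llikkllikkllikk → (answer).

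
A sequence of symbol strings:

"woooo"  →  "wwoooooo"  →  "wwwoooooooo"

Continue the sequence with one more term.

wwwwoooooooooo

Term n consists of n-1 w's, followed by 2n o's, where the shown terms are n = 2, 3, 4.
For the next term, n = 5, so the run lengths are 4, 10.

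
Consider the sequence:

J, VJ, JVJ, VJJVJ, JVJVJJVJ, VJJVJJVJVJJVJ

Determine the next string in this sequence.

From term 3 onward, concatenate the second-to-last term with the last: J·VJ = JVJ, VJ·JVJ = VJJVJ, …
Continuing: JVJVJJVJ · VJJVJJVJVJJVJ gives term 7.

JVJVJJVJVJJVJJVJVJJVJ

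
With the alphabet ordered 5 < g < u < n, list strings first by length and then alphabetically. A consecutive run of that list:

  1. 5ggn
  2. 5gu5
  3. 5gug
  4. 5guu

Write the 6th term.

Continuing the enumeration 2 steps past 5guu: 5guu → 5gun → (answer).

5gn5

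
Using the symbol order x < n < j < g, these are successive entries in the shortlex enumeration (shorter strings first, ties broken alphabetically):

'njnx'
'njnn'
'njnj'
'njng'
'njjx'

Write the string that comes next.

njjn

Find the rightmost character of njjx below g, bump it to the next letter, and reset everything to its right to x.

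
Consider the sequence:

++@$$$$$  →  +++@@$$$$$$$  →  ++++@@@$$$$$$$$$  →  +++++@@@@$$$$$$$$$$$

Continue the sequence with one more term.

++++++@@@@@$$$$$$$$$$$$$

Term n consists of n +'s, followed by n-1 @'s, followed by 2n+1 $'s, where the shown terms are n = 2, 3, 4, 5.
Setting n = 6 gives 6, 5, 13 characters in each block.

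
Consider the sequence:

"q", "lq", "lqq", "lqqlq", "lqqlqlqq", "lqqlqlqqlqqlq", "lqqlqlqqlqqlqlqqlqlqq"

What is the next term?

lqqlqlqqlqqlqlqqlqlqqlqqlqlqqlqqlq

From term 3 onward, concatenate the last term with the second-to-last: lq·q = lqq, lqq·lq = lqqlq, …
So term 8 is lqqlqlqqlqqlqlqqlqlqq·lqqlqlqqlqqlq.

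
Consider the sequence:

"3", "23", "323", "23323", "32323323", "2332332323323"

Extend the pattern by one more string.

Each term (from the third on) is the two preceding terms concatenated in order: term 3 = 3·23 = 323.
So term 7 is 32323323·2332332323323.

323233232332332323323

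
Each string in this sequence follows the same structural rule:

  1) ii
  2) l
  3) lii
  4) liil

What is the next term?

liillii

This is a Fibonacci-style word recurrence s(k) = s(k−1)·s(k−2): e.g. l·ii = lii.
So term 5 is liil·lii.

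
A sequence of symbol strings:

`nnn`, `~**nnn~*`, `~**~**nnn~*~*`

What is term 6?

~**~**~**~**~**nnn~*~*~*~*~*

Each term wraps the previous one in ~** on the left and ~* on the right.
From ~**~**nnn~*~*, 3 further steps: ~**~**nnn~*~* → ~**~**~**nnn~*~*~* → ~**~**~**~**nnn~*~*~*~* → (answer).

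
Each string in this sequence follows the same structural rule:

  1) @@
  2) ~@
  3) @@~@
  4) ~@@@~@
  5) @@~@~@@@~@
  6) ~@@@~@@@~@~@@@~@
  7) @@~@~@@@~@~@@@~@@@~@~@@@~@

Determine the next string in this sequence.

This is a Fibonacci-style word recurrence s(k) = s(k−2)·s(k−1): e.g. @@·~@ = @@~@.
Continuing: ~@@@~@@@~@~@@@~@ · @@~@~@@@~@~@@@~@@@~@~@@@~@ gives term 8.

~@@@~@@@~@~@@@~@@@~@~@@@~@~@@@~@@@~@~@@@~@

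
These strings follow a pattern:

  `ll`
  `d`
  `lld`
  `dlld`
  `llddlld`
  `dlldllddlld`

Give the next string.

llddllddlldllddlld

This is a Fibonacci-style word recurrence s(k) = s(k−2)·s(k−1): e.g. ll·d = lld.
The next term joins llddlld and dlldllddlld.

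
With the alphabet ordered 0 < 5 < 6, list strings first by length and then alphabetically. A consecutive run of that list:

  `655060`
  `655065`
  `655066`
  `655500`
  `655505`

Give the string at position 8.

Advancing 3 positions from 655505 through 655505 → 655506 → 655550 reaches term 8.

655555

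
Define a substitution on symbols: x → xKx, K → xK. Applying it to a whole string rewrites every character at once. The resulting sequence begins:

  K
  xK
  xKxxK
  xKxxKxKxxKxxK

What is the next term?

xKxxKxKxxKxxKxKxxKxKxxKxxKxKxxKxxK

Applying the rule to each of the 13 symbols of xKxxKxKxxKxxK gives the pieces xKx xK xKx xKx xK xKx xK xKx xKx xK xKx xKx xK, which concatenate to the answer.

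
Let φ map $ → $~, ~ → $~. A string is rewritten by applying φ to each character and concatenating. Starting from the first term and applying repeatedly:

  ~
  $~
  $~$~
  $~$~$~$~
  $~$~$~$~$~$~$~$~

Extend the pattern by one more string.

Rewriting the 16 symbols of $~$~$~$~$~$~$~$~ one by one yields $~ $~ $~ $~ $~ $~ $~ $~ $~ $~ $~ $~ $~ $~ $~ $~; concatenated:

$~$~$~$~$~$~$~$~$~$~$~$~$~$~$~$~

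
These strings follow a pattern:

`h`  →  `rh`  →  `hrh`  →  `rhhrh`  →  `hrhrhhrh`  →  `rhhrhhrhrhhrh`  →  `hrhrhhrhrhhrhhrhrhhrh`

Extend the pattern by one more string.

rhhrhhrhrhhrhhrhrhhrhrhhrhhrhrhhrh

This is a Fibonacci-style word recurrence s(k) = s(k−2)·s(k−1): e.g. h·rh = hrh.
So term 8 is rhhrhhrhrhhrh·hrhrhhrhrhhrhhrhrhhrh.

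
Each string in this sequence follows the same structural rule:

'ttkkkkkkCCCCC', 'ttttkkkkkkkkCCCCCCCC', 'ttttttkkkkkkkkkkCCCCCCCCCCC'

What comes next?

ttttttttkkkkkkkkkkkkCCCCCCCCCCCCCC

Term n consists of 2n-2 t's, followed by 2n+2 k's, followed by 3n-1 C's, where the shown terms are n = 2, 3, 4.
Setting n = 5 gives 8, 12, 14 characters in each block.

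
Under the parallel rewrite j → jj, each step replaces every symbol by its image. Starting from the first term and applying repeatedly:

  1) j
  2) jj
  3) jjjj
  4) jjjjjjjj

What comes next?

Rewriting each symbol of jjjjjjjj: j→jj, j→jj, j→jj, j→jj, j→jj, j→jj, j→jj, j→jj, which concatenates to jj jj jj jj jj jj jj jj.

jjjjjjjjjjjjjjjj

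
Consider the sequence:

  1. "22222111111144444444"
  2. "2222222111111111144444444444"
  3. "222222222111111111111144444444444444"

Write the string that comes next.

Each string has the form 2^{2n+1} 1^{3n+1} 4^{3n+2}, where the shown terms are n = 2, 3, 4.
Setting n = 5 gives 11, 16, 17 characters in each block.

22222222222111111111111111144444444444444444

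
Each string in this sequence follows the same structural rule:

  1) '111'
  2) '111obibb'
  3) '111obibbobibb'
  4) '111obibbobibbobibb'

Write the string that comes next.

111obibbobibbobibbobibb

The strings grow by a fixed suffix obibb each time.
So the next term is 111obibbobibbobibb·obibb.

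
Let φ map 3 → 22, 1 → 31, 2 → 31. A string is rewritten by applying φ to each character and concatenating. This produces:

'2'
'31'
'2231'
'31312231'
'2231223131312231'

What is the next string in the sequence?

Rewriting the 16 symbols of 2231223131312231 one by one yields 31 31 22 31 31 31 22 31 22 31 22 31 31 31 22 31; concatenated:

31312231313122312231223131312231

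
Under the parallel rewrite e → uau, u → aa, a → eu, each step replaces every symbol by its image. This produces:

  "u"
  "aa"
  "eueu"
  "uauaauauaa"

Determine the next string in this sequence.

aaeuaaeueuaaeuaaeueu

Expanding uauaauauaa: u→aa, a→eu, u→aa, a→eu, a→eu, u→aa, a→eu, u→aa, a→eu, a→eu. Concatenated: aa eu aa eu eu aa eu aa eu eu.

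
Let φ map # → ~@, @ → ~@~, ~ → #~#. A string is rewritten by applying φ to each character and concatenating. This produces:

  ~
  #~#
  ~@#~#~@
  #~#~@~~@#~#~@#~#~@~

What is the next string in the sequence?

Rewriting the 19 symbols of #~#~@~~@#~#~@#~#~@~ one by one yields ~@ #~# ~@ #~# ~@~ #~# #~# ~@~ ~@ #~# ~@ #~# ~@~ ~@ #~# ~@ #~# ~@~ #~#; concatenated:

~@#~#~@#~#~@~#~##~#~@~~@#~#~@#~#~@~~@#~#~@#~#~@~#~#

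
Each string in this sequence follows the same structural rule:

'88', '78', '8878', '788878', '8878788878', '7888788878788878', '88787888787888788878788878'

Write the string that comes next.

Each term (from the third on) is the two preceding terms concatenated in order: term 3 = 88·78 = 8878.
Continuing: 7888788878788878 · 88787888787888788878788878 gives term 8.

788878887878887888787888787888788878788878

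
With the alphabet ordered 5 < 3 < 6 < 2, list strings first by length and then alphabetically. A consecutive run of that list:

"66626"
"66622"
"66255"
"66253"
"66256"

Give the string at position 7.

66235

Continuing the enumeration 2 steps past 66256: 66256 → 66252 → (answer).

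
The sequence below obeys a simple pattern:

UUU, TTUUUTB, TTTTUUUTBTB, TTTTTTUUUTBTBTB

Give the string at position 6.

s(k+1) = TT·s(k)·TB, so each term gains TT as a prefix and TB as a suffix.
From TTTTTTUUUTBTBTB, 2 further steps: TTTTTTUUUTBTBTB → TTTTTTTTUUUTBTBTBTB → (answer).

TTTTTTTTTTUUUTBTBTBTBTB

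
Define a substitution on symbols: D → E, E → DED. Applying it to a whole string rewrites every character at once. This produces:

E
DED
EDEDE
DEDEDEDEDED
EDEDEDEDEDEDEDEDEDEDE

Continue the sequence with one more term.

DEDEDEDEDEDEDEDEDEDEDEDEDEDEDEDEDEDEDEDEDED

Applying the rule to each of the 21 symbols of EDEDEDEDEDEDEDEDEDEDE gives the pieces DED E DED E DED E DED E DED E DED E DED E DED E DED E DED E DED, which concatenate to the answer.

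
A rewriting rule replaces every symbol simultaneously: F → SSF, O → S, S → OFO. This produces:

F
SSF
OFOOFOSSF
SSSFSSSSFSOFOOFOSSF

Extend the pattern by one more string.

Applying the rule to each of the 19 symbols of SSSFSSSSFSOFOOFOSSF gives the pieces OFO OFO OFO SSF OFO OFO OFO OFO SSF OFO S SSF S S SSF S OFO OFO SSF, which concatenate to the answer.

OFOOFOOFOSSFOFOOFOOFOOFOSSFOFOSSSFSSSSFSOFOOFOSSF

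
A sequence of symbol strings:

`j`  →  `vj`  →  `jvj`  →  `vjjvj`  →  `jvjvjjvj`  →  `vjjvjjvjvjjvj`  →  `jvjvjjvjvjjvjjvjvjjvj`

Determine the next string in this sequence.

From term 3 onward, concatenate the second-to-last term with the last: j·vj = jvj, vj·jvj = vjjvj, …
So term 8 is vjjvjjvjvjjvj·jvjvjjvjvjjvjjvjvjjvj.

vjjvjjvjvjjvjjvjvjjvjvjjvjjvjvjjvj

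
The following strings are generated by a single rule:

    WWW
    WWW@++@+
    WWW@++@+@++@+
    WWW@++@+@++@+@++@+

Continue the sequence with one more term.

WWW@++@+@++@+@++@+@++@+

Each term is the previous one with @++@+ appended.
So the next term is WWW@++@+@++@+@++@+·@++@+.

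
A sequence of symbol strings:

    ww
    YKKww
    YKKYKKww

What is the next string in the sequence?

Each term is the previous one with YKK prepended.
So the next term is YKK·YKKYKKww.

YKKYKKYKKww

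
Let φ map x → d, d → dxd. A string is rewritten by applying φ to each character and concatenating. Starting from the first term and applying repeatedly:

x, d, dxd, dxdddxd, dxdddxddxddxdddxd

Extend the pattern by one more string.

dxdddxddxddxdddxddxdddxddxdddxddxddxdddxd

Applying the rule to each of the 17 symbols of dxdddxddxddxdddxd gives the pieces dxd d dxd dxd dxd d dxd dxd d dxd dxd d dxd dxd dxd d dxd, which concatenate to the answer.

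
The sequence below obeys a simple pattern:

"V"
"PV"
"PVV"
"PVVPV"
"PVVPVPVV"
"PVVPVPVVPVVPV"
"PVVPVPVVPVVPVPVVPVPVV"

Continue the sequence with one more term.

PVVPVPVVPVVPVPVVPVPVVPVVPVPVVPVVPV

This is a Fibonacci-style word recurrence s(k) = s(k−1)·s(k−2): e.g. PV·V = PVV.
The next term joins PVVPVPVVPVVPVPVVPVPVV and PVVPVPVVPVVPV.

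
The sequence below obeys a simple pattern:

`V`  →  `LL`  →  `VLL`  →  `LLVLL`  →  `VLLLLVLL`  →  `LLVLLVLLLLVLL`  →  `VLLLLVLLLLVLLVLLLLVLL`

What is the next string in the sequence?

LLVLLVLLLLVLLVLLLLVLLLLVLLVLLLLVLL

Each term (from the third on) is the two preceding terms concatenated in order: term 3 = V·LL = VLL.
The next term joins LLVLLVLLLLVLL and VLLLLVLLLLVLLVLLLLVLL.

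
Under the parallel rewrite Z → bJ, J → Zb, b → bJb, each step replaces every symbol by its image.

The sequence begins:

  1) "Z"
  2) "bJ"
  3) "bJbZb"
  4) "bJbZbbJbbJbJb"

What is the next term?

bJbZbbJbbJbJbbJbZbbJbbJbZbbJbZbbJb

φ(bJbZbbJbbJbJb) expands symbol-by-symbol to bJb Zb bJb bJ bJb bJb Zb bJb bJb Zb bJb Zb bJb; joining the 13 pieces gives the next term.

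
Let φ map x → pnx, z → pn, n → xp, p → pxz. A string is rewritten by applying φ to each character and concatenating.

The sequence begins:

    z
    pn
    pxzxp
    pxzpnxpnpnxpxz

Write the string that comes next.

pxzpnxpnpxzxppnxpxzxppxzxppnxpxzpnxpn

Replace each of the 14 characters of pxzpnxpnpnxpxz in place — pxz pnx pn pxz xp pnx pxz xp pxz xp pnx pxz pnx pn — and concatenate.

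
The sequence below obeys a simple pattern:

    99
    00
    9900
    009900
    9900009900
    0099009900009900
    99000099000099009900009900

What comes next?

009900990000990099000099000099009900009900

From term 3 onward, concatenate the second-to-last term with the last: 99·00 = 9900, 00·9900 = 009900, …
The next term joins 0099009900009900 and 99000099000099009900009900.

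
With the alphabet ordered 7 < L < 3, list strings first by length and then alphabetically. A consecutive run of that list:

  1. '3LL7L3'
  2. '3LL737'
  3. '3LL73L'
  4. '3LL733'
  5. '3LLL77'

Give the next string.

The successor of 3LLL77 increments the rightmost position that isn't already 3 and resets every position after it to 7.

3LLL7L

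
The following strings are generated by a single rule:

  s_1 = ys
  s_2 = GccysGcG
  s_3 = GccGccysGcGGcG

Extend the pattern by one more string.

Every step adds Gcc to the front and GcG to the end of the previous string.
Applying this once more to GccGccysGcGGcG:

GccGccGccysGcGGcGGcG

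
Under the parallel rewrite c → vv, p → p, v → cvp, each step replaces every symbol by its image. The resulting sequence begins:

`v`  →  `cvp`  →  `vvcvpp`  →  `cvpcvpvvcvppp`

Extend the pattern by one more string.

Replace each of the 13 characters of cvpcvpvvcvppp in place — vv cvp p vv cvp p cvp cvp vv cvp p p p — and concatenate.

vvcvppvvcvppcvpcvpvvcvpppp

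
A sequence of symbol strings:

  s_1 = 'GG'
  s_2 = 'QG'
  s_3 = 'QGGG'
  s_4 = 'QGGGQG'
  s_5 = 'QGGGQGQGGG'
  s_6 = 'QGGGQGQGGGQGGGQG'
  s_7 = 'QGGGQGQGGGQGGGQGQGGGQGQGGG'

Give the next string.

This is a Fibonacci-style word recurrence s(k) = s(k−1)·s(k−2): e.g. QG·GG = QGGG.
So term 8 is QGGGQGQGGGQGGGQGQGGGQGQGGG·QGGGQGQGGGQGGGQG.

QGGGQGQGGGQGGGQGQGGGQGQGGGQGGGQGQGGGQGGGQG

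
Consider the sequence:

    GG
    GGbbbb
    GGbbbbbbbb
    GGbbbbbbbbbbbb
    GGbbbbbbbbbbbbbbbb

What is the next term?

GGbbbbbbbbbbbbbbbbbbbb

The strings grow by a fixed suffix bbbb each time.
One more step from GGbbbbbbbbbbbbbbbb gives the answer.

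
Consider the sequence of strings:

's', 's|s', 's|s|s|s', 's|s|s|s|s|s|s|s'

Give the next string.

s|s|s|s|s|s|s|s|s|s|s|s|s|s|s|s

Every step duplicates the string with '|' between the halves.
One more doubling of s|s|s|s|s|s|s|s gives the answer.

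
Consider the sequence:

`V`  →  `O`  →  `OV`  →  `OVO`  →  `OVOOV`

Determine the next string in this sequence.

From term 3 onward, concatenate the last term with the second-to-last: O·V = OV, OV·O = OVO, …
Continuing: OVOOV · OVO gives term 6.

OVOOVOVO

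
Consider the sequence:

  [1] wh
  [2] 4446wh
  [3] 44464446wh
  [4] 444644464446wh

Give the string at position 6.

44464446444644464446wh

Every step adds 4446 at the front: s(k+1) = 4446·s(k).
From 444644464446wh, 2 further steps: 444644464446wh → 4446444644464446wh → (answer).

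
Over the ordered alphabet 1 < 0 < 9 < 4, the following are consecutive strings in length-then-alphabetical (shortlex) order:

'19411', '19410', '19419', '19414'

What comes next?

The successor of 19414 increments the rightmost position that isn't already 4 and resets every position after it to 1.

19401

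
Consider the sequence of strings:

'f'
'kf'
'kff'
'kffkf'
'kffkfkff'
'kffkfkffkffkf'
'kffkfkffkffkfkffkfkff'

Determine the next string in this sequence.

From term 3 onward, concatenate the last term with the second-to-last: kf·f = kff, kff·kf = kffkf, …
The next term joins kffkfkffkffkfkffkfkff and kffkfkffkffkf.

kffkfkffkffkfkffkfkffkffkfkffkffkf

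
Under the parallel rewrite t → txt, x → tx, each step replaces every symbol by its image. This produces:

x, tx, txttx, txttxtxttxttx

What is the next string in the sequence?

txttxtxttxttxtxttxtxttxttxtxttxttx

Replace each of the 13 characters of txttxtxttxttx in place — txt tx txt txt tx txt tx txt txt tx txt txt tx — and concatenate.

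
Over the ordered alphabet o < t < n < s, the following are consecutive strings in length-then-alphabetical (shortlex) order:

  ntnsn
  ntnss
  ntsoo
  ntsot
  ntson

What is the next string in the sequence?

Find the rightmost character of ntson below s, bump it to the next letter, and reset everything to its right to o.

ntsos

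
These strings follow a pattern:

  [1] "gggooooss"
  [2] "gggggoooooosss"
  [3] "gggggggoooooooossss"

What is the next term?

Each string has the form g^{2n-1} o^{2n} s^{n}, where the shown terms are n = 2, 3, 4.
Setting n = 5 gives 9, 10, 5 characters in each block.

gggggggggoooooooooosssss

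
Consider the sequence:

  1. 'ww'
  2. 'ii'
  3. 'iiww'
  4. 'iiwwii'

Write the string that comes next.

Each term (from the third on) is the previous term followed by the one before it: term 3 = ii·ww = iiww.
Continuing: iiwwii · iiww gives term 5.

iiwwiiiiww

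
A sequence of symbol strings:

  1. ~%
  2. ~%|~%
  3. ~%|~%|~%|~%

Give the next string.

Each string is two copies of the previous one joined by '|'.
Doubling ~%|~%|~%|~% with '|' between the halves:

~%|~%|~%|~%|~%|~%|~%|~%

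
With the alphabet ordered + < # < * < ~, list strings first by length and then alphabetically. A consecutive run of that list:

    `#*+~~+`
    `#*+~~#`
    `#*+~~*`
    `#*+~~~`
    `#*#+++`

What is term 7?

Advancing 2 positions from #*#+++ through #*#+++ → #*#++# reaches term 7.

#*#++*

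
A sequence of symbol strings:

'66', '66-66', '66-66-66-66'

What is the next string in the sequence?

66-66-66-66-66-66-66-66

Each string is two copies of the previous one joined by '-'.
One more doubling of 66-66-66-66 gives the answer.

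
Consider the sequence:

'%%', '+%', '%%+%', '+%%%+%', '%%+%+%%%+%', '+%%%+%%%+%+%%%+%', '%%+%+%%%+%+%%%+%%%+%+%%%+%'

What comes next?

Each term (from the third on) is the two preceding terms concatenated in order: term 3 = %%·+% = %%+%.
Continuing: +%%%+%%%+%+%%%+% · %%+%+%%%+%+%%%+%%%+%+%%%+% gives term 8.

+%%%+%%%+%+%%%+%%%+%+%%%+%+%%%+%%%+%+%%%+%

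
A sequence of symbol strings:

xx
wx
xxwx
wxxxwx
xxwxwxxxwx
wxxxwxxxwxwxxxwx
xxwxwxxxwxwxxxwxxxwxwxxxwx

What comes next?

From term 3 onward, concatenate the second-to-last term with the last: xx·wx = xxwx, wx·xxwx = wxxxwx, …
The next term joins wxxxwxxxwxwxxxwx and xxwxwxxxwxwxxxwxxxwxwxxxwx.

wxxxwxxxwxwxxxwxxxwxwxxxwxwxxxwxxxwxwxxxwx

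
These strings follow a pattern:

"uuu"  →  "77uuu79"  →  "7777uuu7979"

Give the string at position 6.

7777777777uuu7979797979

Each term wraps the previous one in 77 on the left and 79 on the right.
From 7777uuu7979, 3 further steps: 7777uuu7979 → 777777uuu797979 → 77777777uuu79797979 → (answer).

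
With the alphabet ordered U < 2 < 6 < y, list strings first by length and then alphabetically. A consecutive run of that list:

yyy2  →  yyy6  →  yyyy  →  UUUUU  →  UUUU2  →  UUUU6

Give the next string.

Find the rightmost character of UUUU6 below y, bump it to the next letter, and reset everything to its right to U.

UUUUy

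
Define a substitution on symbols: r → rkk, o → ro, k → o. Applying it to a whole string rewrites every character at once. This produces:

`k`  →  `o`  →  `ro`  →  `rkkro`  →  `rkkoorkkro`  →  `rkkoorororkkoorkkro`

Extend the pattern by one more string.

Replace each of the 19 characters of rkkoorororkkoorkkro in place — rkk o o ro ro rkk ro rkk ro rkk o o ro ro rkk o o rkk ro — and concatenate.

rkkoorororkkrorkkrorkkoorororkkoorkkro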